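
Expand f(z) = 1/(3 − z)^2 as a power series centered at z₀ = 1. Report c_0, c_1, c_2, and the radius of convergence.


Let w = z − z₀, so z = z₀ + w.
Then 3 − z = 3 − (z₀ + w) = (3 − z₀) − w = 2 − w.
f(z) = 1/(2 − w)^2 = (1/(2)^2) · (1 − w/(2))^{−2}.
By the binomial series (1−u)^{−2} = Σ_{n≥0} C(n+1, 1) u^n for |u|<1, with u = w/(2):
  c_n = C(n+1, 1) / (2)^(n+2).
  c_0 = 1/(2)^2 = 1/4.
  c_1 = 2/(2)^3 = 1/4.
  c_2 = 3/(2)^4 = 3/16.
The series is valid for |w/d| < 1, i.e. |z − z₀| < |d|.
Radius of convergence: R = |3 − z₀| = |2| = 2 (distance from z₀ to the singularity z = 3).

c_0 = 1/4, c_1 = 1/4, c_2 = 3/16; R = 2.


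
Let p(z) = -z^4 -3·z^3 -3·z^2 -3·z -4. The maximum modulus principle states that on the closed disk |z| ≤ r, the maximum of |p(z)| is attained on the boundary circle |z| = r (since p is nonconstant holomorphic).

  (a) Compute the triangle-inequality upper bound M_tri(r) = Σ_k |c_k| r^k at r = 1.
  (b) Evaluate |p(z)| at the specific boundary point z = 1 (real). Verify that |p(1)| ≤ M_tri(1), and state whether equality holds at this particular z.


Coefficients: c_0 = -4, c_1 = -3, c_2 = -3, c_3 = -3, c_4 = -1. Radius r = 1.
Part (a). Triangle bound: M_tri(r) = Σ_k |c_k| r^k
  = |-4|·1^0 + |-3|·1^1 + |-3|·1^2 + |-3|·1^3 + |-1|·1^4
  = 4 + 3 + 3 + 3 + 1 = 14.
This bounds M(r) := max_{|z|=r} |p(z)| from above; equality holds iff all terms c_k z^k can be made to align in phase at a single z on |z|=r.
Part (b). At z = 1 (real, on the circle |z| = r):
  p(1) = (-4)·1^0 + (-3)·1^1 + (-3)·1^2 + (-3)·1^3 + (-1)·1^4 = -14.
  |p(1)| = 14.
Since all nonzero coefficients share the same sign, |p(1)| = 14 = M_tri(1); the triangle bound is attained at z = 1, so in fact M(r) = 14.

M_tri(1) = 14; |p(1)| = 14; equality at z=1: yes.


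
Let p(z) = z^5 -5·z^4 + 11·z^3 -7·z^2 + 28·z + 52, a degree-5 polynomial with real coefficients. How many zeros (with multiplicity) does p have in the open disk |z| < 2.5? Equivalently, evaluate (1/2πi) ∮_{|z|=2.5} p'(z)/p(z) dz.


The zeros of p are: (3 + 2i), (3 - 2i), -1, (0 + 2i), (0 - 2i).
Their magnitudes are: 3.606, 3.606, 1, 2, 2.
Zeros with |z| < R = 2.5: -1, (0 + 2i), (0 - 2i).
Count = 3.
By the argument principle, (1/2πi) ∮_{|z|=R} p'(z)/p(z) dz equals exactly this count.

Number of zeros inside |z| < 2.5: 3.


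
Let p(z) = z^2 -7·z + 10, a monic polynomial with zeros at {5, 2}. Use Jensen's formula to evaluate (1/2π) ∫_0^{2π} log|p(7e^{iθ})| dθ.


Zeros: 2, 5; r = 7.
Inside |z| < r: 2, 5. Outside (|z| ≥ r): ∅.
p(0) = 10, so log|p(0)| = log(10) = 2.3026.
Apply Jensen: I(r) = log|p(0)| + Σ_k log(r/|z_k|), summed over zeros inside |z| < r.
  log(r/|z_k|) for z_k = 5: log(7/5) = 0.3365
  log(r/|z_k|) for z_k = 2: log(7/2) = 1.2528
Sum over inside zeros: 1.5892.
I(r) = log|p(0)| + (inside sum) = 2.3026 + 1.5892 = 3.8918.
Closed form (all zeros inside, monic): I(r) = n·log(r) = 2·log(7) = 3.8918. ✓

I(r) ≈ 3.8918.


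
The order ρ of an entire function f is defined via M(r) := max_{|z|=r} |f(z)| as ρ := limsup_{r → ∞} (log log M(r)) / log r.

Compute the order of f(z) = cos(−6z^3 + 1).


Write cos(w) = (e^{iw} ± e^{−iw})/(2 or 2i), so |cos(w)| ≤ e^{|w|}. With w = −6z^3 + 1, |w| ≤ 6r^3 + 1 on |z|=r, giving M(r) ≤ e^{6r^3 + 1} and ρ ≤ 3. For the lower bound, choose z on |z|=r with -6z^3 purely imaginary of modulus 6r^3; then |cos(−6z^3 + 1)| grows like e^{6r^3}/2, so ρ ≥ 3. Hence ρ = 3.
Therefore ρ = 3.

Order ρ = 3.


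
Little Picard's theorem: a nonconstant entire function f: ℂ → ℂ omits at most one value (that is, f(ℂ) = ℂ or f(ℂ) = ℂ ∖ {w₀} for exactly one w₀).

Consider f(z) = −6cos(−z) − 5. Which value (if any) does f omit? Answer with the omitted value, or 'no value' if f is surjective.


Little Picard bounds the complement of f(ℂ) to at most one point.
cos is entire and surjective onto ℂ: for every w ∈ ℂ, cos(ζ) = w has a solution ζ ∈ ℂ (e.g., via the complex inverse arccos). With ζ = −z this gives z = ζ/(-1). Then -6·cos(−z) takes every value in -6·ℂ = ℂ, and adding -5 is a bijection of ℂ. So f is surjective and omits no value. (Note: only on the real line is cos bounded by [−1, 1].)

Omitted value: no value.


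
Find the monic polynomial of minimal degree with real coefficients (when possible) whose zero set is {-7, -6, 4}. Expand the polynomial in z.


The polynomial is p(z) = ∏_{α ∈ S} (z − α), where S = {-7, -6, 4}.
Expanding the product yields: p(z) = z^3 + 9·z^2 -10·z -168.
The resulting polynomial has degree 3 and real coefficients as required.

p(z) = z^3 + 9·z^2 -10·z -168.


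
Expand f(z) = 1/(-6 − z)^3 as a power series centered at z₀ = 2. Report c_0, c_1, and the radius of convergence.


Let w = z − z₀, so z = z₀ + w.
Then -6 − z = -6 − (z₀ + w) = (-6 − z₀) − w = -8 − w.
f(z) = 1/(-8 − w)^3 = (1/(-8)^3) · (1 − w/(-8))^{−3}.
By the binomial series (1−u)^{−3} = Σ_{n≥0} C(n+2, 2) u^n for |u|<1, with u = w/(-8):
  c_n = C(n+2, 2) / (-8)^(n+3).
  c_0 = 1/(-8)^3 = -1/512.
  c_1 = 3/(-8)^4 = 3/4096.
The series is valid for |w/d| < 1, i.e. |z − z₀| < |d|.
Radius of convergence: R = |-6 − z₀| = |-8| = 8 (distance from z₀ to the singularity z = -6).

c_0 = -1/512, c_1 = 3/4096; R = 8.


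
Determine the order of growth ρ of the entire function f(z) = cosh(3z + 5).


cosh(w) is a linear combination of e^{iw} and e^{−iw} (or e^w, e^{−w} in the hyperbolic case), so |cosh(w)| ≤ e^{|w|}. With w = 3z + 5, |w| ≤ 3|z| + 5 = 3r + 5 on |z| = r, giving M(r) ≤ e^{3r + 5}, so ρ ≤ 1. On a suitable ray (z = it for sin/cos; z = t for sinh/cosh, t real → ∞), |cosh(3z + 5)| grows like e^{3|t|}/2, so ρ ≥ 1. Hence ρ = 1.
Therefore ρ = 1.

Order ρ = 1.


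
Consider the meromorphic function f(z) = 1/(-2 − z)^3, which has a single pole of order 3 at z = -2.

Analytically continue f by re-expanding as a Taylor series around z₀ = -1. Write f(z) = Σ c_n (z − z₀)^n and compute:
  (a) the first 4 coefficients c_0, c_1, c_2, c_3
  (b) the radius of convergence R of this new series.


Let w = z − z₀, so z = z₀ + w.
Then -2 − z = -2 − (z₀ + w) = (-2 − z₀) − w = -1 − w.
f(z) = 1/(-1 − w)^3 = (1/(-1)^3) · (1 − w/(-1))^{−3}.
By the binomial series (1−u)^{−3} = Σ_{n≥0} C(n+2, 2) u^n for |u|<1, with u = w/(-1):
  c_n = C(n+2, 2) / (-1)^(n+3).
  c_0 = 1/(-1)^3 = -1.
  c_1 = 3/(-1)^4 = 3.
  c_2 = 6/(-1)^5 = -6.
  c_3 = 10/(-1)^6 = 10.
The series is valid for |w/d| < 1, i.e. |z − z₀| < |d|.
Radius of convergence: R = |-2 − z₀| = |-1| = 1 (distance from z₀ to the singularity z = -2).

c_0 = -1, c_1 = 3, c_2 = -6, c_3 = 10; R = 1.


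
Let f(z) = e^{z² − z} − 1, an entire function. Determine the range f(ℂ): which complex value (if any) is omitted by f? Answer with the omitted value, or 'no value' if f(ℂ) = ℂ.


Little Picard bounds the complement of f(ℂ) to at most one point.
The exponent g(z) = z² − z is a nonconstant polynomial, hence surjective onto ℂ. So e^{g(z)} takes every value in {e^w : w ∈ ℂ} = ℂ ∖ {0}. Adding -1 shifts the range to ℂ ∖ {-1}. f omits exactly -1.

Omitted value: -1.


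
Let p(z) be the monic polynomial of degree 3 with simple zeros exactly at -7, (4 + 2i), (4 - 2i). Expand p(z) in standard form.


The polynomial is p(z) = ∏_{α ∈ S} (z − α), where S = {-7, (4 + 2i), (4 - 2i)}.
Expanding the product yields: p(z) = z^3 -z^2 -36·z + 140.
Note conjugate pairs combine to real quadratics: (z − (4+2i))(z − (4−2i)) = z² − 8z + 20.
The resulting polynomial has degree 3 and real coefficients as required.

p(z) = z^3 -z^2 -36·z + 140.


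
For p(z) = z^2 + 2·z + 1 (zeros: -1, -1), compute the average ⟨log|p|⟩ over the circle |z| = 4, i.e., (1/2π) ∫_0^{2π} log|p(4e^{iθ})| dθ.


Zeros: -1, -1; r = 4.
Inside |z| < r: -1, -1. Outside (|z| ≥ r): ∅.
p(0) = 1, so log|p(0)| = log(1) = 0.0000.
Apply Jensen: I(r) = log|p(0)| + Σ_k log(r/|z_k|), summed over zeros inside |z| < r.
  log(r/|z_k|) for z_k = -1: log(4/1) = 1.3863
  log(r/|z_k|) for z_k = -1: log(4/1) = 1.3863
Sum over inside zeros: 2.7726.
I(r) = log|p(0)| + (inside sum) = 0.0000 + 2.7726 = 2.7726.
Closed form (all zeros inside, monic): I(r) = n·log(r) = 2·log(4) = 2.7726. ✓

I(r) ≈ 2.7726.


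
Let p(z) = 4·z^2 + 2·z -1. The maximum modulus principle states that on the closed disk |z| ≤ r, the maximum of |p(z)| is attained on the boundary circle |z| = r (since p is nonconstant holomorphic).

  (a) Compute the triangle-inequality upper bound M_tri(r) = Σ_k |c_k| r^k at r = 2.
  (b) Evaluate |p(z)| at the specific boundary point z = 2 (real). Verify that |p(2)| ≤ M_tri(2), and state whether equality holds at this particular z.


Coefficients: c_0 = -1, c_1 = 2, c_2 = 4. Radius r = 2.
Part (a). Triangle bound: M_tri(r) = Σ_k |c_k| r^k
  = |-1|·2^0 + |2|·2^1 + |4|·2^2
  = 1 + 4 + 16 = 21.
This bounds M(r) := max_{|z|=r} |p(z)| from above; equality holds iff all terms c_k z^k can be made to align in phase at a single z on |z|=r.
Part (b). At z = 2 (real, on the circle |z| = r):
  p(2) = (-1)·2^0 + (2)·2^1 + (4)·2^2 = 19.
  |p(2)| = 19.
Check: |p(2)| = 19 ≤ 21 = M_tri(2). ✓ Equality does not hold at z = 2 (the coefficients have mixed signs, so the terms do not all align in phase there).

M_tri(2) = 21; |p(2)| = 19; equality at z=2: no.


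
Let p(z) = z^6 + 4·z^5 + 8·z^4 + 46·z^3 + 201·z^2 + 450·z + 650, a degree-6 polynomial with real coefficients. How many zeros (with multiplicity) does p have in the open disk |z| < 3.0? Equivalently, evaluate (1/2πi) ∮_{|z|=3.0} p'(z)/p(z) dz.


The zeros of p are: (-3 + 1i), (-3 - 1i), (-1 + 2i), (-1 - 2i), (2 + 3i), (2 - 3i).
Their magnitudes are: 3.162, 3.162, 2.236, 2.236, 3.606, 3.606.
Zeros with |z| < R = 3.0: (-1 + 2i), (-1 - 2i).
Count = 2.
By the argument principle, (1/2πi) ∮_{|z|=R} p'(z)/p(z) dz equals exactly this count.

Number of zeros inside |z| < 3.0: 2.


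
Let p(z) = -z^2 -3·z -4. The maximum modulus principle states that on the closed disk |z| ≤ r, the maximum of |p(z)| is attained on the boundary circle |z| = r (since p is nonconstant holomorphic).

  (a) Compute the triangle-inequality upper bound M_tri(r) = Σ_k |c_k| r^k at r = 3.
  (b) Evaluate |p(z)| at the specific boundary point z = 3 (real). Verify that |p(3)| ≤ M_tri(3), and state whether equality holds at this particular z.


Coefficients: c_0 = -4, c_1 = -3, c_2 = -1. Radius r = 3.
Part (a). Triangle bound: M_tri(r) = Σ_k |c_k| r^k
  = |-4|·3^0 + |-3|·3^1 + |-1|·3^2
  = 4 + 9 + 9 = 22.
This bounds M(r) := max_{|z|=r} |p(z)| from above; equality holds iff all terms c_k z^k can be made to align in phase at a single z on |z|=r.
Part (b). At z = 3 (real, on the circle |z| = r):
  p(3) = (-4)·3^0 + (-3)·3^1 + (-1)·3^2 = -22.
  |p(3)| = 22.
Since all nonzero coefficients share the same sign, |p(3)| = 22 = M_tri(3); the triangle bound is attained at z = 3, so in fact M(r) = 22.

M_tri(3) = 22; |p(3)| = 22; equality at z=3: yes.


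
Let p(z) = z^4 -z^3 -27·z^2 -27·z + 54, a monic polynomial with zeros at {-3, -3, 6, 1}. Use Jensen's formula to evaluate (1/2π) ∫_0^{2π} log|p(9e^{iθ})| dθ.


Zeros: -3, -3, 1, 6; r = 9.
Inside |z| < r: -3, -3, 1, 6. Outside (|z| ≥ r): ∅.
p(0) = 54, so log|p(0)| = log(54) = 3.9890.
Apply Jensen: I(r) = log|p(0)| + Σ_k log(r/|z_k|), summed over zeros inside |z| < r.
  log(r/|z_k|) for z_k = -3: log(9/3) = 1.0986
  log(r/|z_k|) for z_k = -3: log(9/3) = 1.0986
  log(r/|z_k|) for z_k = 6: log(9/6) = 0.4055
  log(r/|z_k|) for z_k = 1: log(9/1) = 2.1972
Sum over inside zeros: 4.7999.
I(r) = log|p(0)| + (inside sum) = 3.9890 + 4.7999 = 8.7889.
Closed form (all zeros inside, monic): I(r) = n·log(r) = 4·log(9) = 8.7889. ✓

I(r) ≈ 8.7889.


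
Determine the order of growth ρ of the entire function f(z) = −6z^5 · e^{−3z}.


M(r) = max_{|z|=r} |-6|·|z|^5·|e^{−3z}| = 6·r^5 · e^{3r^1} (the factors attain their maxima compatibly on |z|=r). Then log M(r) = log 6 + 5·log r + 3r^1, dominated by the last term, so log log M(r) ~ 1·log r. The polynomial factor -6z^5 contributes only a log r term and does not affect the order. ρ = 1.
Therefore ρ = 1.

Order ρ = 1.


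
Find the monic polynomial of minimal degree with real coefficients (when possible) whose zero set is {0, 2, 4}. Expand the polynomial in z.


The polynomial is p(z) = ∏_{α ∈ S} (z − α), where S = {0, 2, 4}.
Expanding the product yields: p(z) = z^3 -6·z^2 + 8·z.
The resulting polynomial has degree 3 and real coefficients as required.

p(z) = z^3 -6·z^2 + 8·z.


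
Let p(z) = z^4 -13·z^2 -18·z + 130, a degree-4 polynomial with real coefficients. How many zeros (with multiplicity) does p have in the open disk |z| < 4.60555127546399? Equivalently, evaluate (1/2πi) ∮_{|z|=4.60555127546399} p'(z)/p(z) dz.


The zeros of p are: (3 + 1i), (3 - 1i), (-3 + 2i), (-3 - 2i).
Their magnitudes are: 3.162, 3.162, 3.606, 3.606.
Zeros with |z| < R = 4.60555127546399: (3 + 1i), (3 - 1i), (-3 + 2i), (-3 - 2i).
Count = 4.
By the argument principle, (1/2πi) ∮_{|z|=R} p'(z)/p(z) dz equals exactly this count.

Number of zeros inside |z| < 4.60555127546399: 4.


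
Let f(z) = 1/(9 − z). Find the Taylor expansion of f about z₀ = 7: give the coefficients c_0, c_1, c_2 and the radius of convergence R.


Let w = z − z₀, so z = z₀ + w.
Then 9 − z = 9 − (z₀ + w) = (9 − z₀) − w = 2 − w.
f(z) = 1/(2 − w) = (1/(2)) · 1/(1 − w/(2)) = Σ_{n≥0} w^n / (2)^(n+1).
So c_n = 1/(2)^(n+1):
  c_0 = 1/(2)^1 = 1/2.
  c_1 = 1/(2)^2 = 1/4.
  c_2 = 1/(2)^3 = 1/8.
The series is valid for |w/d| < 1, i.e. |z − z₀| < |d|.
Radius of convergence: R = |9 − z₀| = |2| = 2 (distance from z₀ to the singularity z = 9).

c_0 = 1/2, c_1 = 1/4, c_2 = 1/8; R = 2.


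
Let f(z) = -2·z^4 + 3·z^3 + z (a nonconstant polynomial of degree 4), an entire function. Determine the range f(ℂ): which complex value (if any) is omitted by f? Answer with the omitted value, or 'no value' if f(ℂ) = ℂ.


Little Picard bounds the complement of f(ℂ) to at most one point.
For every w ∈ ℂ, the equation p(z) − w = 0 is a nonconstant polynomial in z and hence has at least one root by the fundamental theorem of algebra. So p is surjective onto ℂ, omitting no value.

Omitted value: no value.


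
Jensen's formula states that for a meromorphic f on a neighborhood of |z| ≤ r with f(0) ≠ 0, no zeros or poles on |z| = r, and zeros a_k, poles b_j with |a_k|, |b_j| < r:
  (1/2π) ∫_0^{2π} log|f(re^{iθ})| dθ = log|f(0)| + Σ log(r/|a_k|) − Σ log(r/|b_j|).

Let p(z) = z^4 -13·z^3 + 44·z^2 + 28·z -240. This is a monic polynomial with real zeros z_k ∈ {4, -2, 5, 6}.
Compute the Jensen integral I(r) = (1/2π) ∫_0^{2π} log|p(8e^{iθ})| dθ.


Zeros: -2, 4, 5, 6; r = 8.
Inside |z| < r: -2, 4, 5, 6. Outside (|z| ≥ r): ∅.
p(0) = -240, so log|p(0)| = log(240) = 5.4806.
Apply Jensen: I(r) = log|p(0)| + Σ_k log(r/|z_k|), summed over zeros inside |z| < r.
  log(r/|z_k|) for z_k = 4: log(8/4) = 0.6931
  log(r/|z_k|) for z_k = -2: log(8/2) = 1.3863
  log(r/|z_k|) for z_k = 5: log(8/5) = 0.4700
  log(r/|z_k|) for z_k = 6: log(8/6) = 0.2877
Sum over inside zeros: 2.8371.
I(r) = log|p(0)| + (inside sum) = 5.4806 + 2.8371 = 8.3178.
Closed form (all zeros inside, monic): I(r) = n·log(r) = 4·log(8) = 8.3178. ✓

I(r) ≈ 8.3178.


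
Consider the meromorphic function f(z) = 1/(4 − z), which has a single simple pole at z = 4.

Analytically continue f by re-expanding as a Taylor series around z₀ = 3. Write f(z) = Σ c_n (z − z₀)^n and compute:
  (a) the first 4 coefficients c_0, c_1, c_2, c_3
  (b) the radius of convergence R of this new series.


Let w = z − z₀, so z = z₀ + w.
Then 4 − z = 4 − (z₀ + w) = (4 − z₀) − w = 1 − w.
f(z) = 1/(1 − w) = (1/(1)) · 1/(1 − w/(1)) = Σ_{n≥0} w^n / (1)^(n+1).
So c_n = 1/(1)^(n+1):
  c_0 = 1/(1)^1 = 1.
  c_1 = 1/(1)^2 = 1.
  c_2 = 1/(1)^3 = 1.
  c_3 = 1/(1)^4 = 1.
The series is valid for |w/d| < 1, i.e. |z − z₀| < |d|.
Radius of convergence: R = |4 − z₀| = |1| = 1 (distance from z₀ to the singularity z = 4).

c_0 = 1, c_1 = 1, c_2 = 1, c_3 = 1; R = 1.


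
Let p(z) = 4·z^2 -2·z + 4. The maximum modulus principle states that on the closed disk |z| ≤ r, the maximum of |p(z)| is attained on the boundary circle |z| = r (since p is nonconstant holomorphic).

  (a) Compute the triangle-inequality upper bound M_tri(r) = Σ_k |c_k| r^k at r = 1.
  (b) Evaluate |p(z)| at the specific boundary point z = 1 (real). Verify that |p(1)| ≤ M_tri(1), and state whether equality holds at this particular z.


Coefficients: c_0 = 4, c_1 = -2, c_2 = 4. Radius r = 1.
Part (a). Triangle bound: M_tri(r) = Σ_k |c_k| r^k
  = |4|·1^0 + |-2|·1^1 + |4|·1^2
  = 4 + 2 + 4 = 10.
This bounds M(r) := max_{|z|=r} |p(z)| from above; equality holds iff all terms c_k z^k can be made to align in phase at a single z on |z|=r.
Part (b). At z = 1 (real, on the circle |z| = r):
  p(1) = (4)·1^0 + (-2)·1^1 + (4)·1^2 = 6.
  |p(1)| = 6.
Check: |p(1)| = 6 ≤ 10 = M_tri(1). ✓ Equality does not hold at z = 1 (the coefficients have mixed signs, so the terms do not all align in phase there).

M_tri(1) = 10; |p(1)| = 6; equality at z=1: no.


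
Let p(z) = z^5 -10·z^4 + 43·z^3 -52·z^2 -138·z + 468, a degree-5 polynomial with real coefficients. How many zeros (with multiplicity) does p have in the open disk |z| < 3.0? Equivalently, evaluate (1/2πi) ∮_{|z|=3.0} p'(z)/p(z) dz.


The zeros of p are: -2, (3 + 3i), (3 - 3i), (3 + 2i), (3 - 2i).
Their magnitudes are: 2, 4.243, 4.243, 3.606, 3.606.
Zeros with |z| < R = 3.0: -2.
Count = 1.
By the argument principle, (1/2πi) ∮_{|z|=R} p'(z)/p(z) dz equals exactly this count.

Number of zeros inside |z| < 3.0: 1.


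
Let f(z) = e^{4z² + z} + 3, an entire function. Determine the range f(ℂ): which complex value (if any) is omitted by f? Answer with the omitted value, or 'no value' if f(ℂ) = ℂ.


Little Picard bounds the complement of f(ℂ) to at most one point.
The exponent g(z) = 4z² + z is a nonconstant polynomial, hence surjective onto ℂ. So e^{g(z)} takes every value in {e^w : w ∈ ℂ} = ℂ ∖ {0}. Adding 3 shifts the range to ℂ ∖ {3}. f omits exactly 3.

Omitted value: 3.


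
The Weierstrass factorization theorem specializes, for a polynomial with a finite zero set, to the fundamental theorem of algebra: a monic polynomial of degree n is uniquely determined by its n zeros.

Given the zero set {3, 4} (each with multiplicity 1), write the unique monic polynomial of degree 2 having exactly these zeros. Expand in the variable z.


The polynomial is p(z) = ∏_{α ∈ S} (z − α), where S = {3, 4}.
Expanding the product yields: p(z) = z^2 -7·z + 12.
The resulting polynomial has degree 2 and real coefficients as required.

p(z) = z^2 -7·z + 12.


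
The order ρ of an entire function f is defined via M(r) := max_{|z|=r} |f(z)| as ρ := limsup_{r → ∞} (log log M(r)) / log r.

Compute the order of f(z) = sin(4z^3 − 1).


Write sin(w) = (e^{iw} ± e^{−iw})/(2 or 2i), so |sin(w)| ≤ e^{|w|}. With w = 4z^3 − 1, |w| ≤ 4r^3 + 1 on |z|=r, giving M(r) ≤ e^{4r^3 + 1} and ρ ≤ 3. For the lower bound, choose z on |z|=r with 4z^3 purely imaginary of modulus 4r^3; then |sin(4z^3 − 1)| grows like e^{4r^3}/2, so ρ ≥ 3. Hence ρ = 3.
Therefore ρ = 3.

Order ρ = 3.


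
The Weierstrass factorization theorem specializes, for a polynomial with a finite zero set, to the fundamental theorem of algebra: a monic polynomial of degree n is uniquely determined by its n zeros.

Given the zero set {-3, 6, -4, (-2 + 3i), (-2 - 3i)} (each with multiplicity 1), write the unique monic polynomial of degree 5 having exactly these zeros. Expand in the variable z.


The polynomial is p(z) = ∏_{α ∈ S} (z − α), where S = {-3, 6, -4, (-2 + 3i), (-2 - 3i)}.
Expanding the product yields: p(z) = z^5 + 5·z^4 -13·z^3 -179·z^2 -678·z -936.
Note conjugate pairs combine to real quadratics: (z − (-2+3i))(z − (-2−3i)) = z² + 4z + 13.
The resulting polynomial has degree 5 and real coefficients as required.

p(z) = z^5 + 5·z^4 -13·z^3 -179·z^2 -678·z -936.


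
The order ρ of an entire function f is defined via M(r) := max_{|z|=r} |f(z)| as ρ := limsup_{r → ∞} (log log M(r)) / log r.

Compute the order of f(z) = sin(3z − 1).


sin(w) is a linear combination of e^{iw} and e^{−iw} (or e^w, e^{−w} in the hyperbolic case), so |sin(w)| ≤ e^{|w|}. With w = 3z − 1, |w| ≤ 3|z| + 1 = 3r + 1 on |z| = r, giving M(r) ≤ e^{3r + 1}, so ρ ≤ 1. On a suitable ray (z = it for sin/cos; z = t for sinh/cosh, t real → ∞), |sin(3z − 1)| grows like e^{3|t|}/2, so ρ ≥ 1. Hence ρ = 1.
Therefore ρ = 1.

Order ρ = 1.


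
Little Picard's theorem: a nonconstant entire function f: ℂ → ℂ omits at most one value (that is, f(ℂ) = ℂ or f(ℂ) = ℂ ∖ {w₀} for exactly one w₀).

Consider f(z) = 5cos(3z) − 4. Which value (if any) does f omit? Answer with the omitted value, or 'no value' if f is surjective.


Little Picard bounds the complement of f(ℂ) to at most one point.
cos is entire and surjective onto ℂ: for every w ∈ ℂ, cos(ζ) = w has a solution ζ ∈ ℂ (e.g., via the complex inverse arccos). With ζ = 3z this gives z = ζ/(3). Then 5·cos(3z) takes every value in 5·ℂ = ℂ, and adding -4 is a bijection of ℂ. So f is surjective and omits no value. (Note: only on the real line is cos bounded by [−1, 1].)

Omitted value: no value.


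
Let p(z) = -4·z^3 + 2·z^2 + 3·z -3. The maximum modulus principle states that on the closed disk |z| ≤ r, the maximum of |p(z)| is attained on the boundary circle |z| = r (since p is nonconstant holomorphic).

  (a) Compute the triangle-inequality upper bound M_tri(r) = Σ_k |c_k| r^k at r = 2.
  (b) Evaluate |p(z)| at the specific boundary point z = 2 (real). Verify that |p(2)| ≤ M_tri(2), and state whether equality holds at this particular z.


Coefficients: c_0 = -3, c_1 = 3, c_2 = 2, c_3 = -4. Radius r = 2.
Part (a). Triangle bound: M_tri(r) = Σ_k |c_k| r^k
  = |-3|·2^0 + |3|·2^1 + |2|·2^2 + |-4|·2^3
  = 3 + 6 + 8 + 32 = 49.
This bounds M(r) := max_{|z|=r} |p(z)| from above; equality holds iff all terms c_k z^k can be made to align in phase at a single z on |z|=r.
Part (b). At z = 2 (real, on the circle |z| = r):
  p(2) = (-3)·2^0 + (3)·2^1 + (2)·2^2 + (-4)·2^3 = -21.
  |p(2)| = 21.
Check: |p(2)| = 21 ≤ 49 = M_tri(2). ✓ Equality does not hold at z = 2 (the coefficients have mixed signs, so the terms do not all align in phase there).

M_tri(2) = 49; |p(2)| = 21; equality at z=2: no.


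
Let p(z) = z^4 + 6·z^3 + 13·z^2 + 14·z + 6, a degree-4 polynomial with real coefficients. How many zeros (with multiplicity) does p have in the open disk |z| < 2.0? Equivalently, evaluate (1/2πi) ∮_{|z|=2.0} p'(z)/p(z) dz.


The zeros of p are: -3, (-1 + 1i), (-1 - 1i), -1.
Their magnitudes are: 3, 1.414, 1.414, 1.
Zeros with |z| < R = 2.0: (-1 + 1i), (-1 - 1i), -1.
Count = 3.
By the argument principle, (1/2πi) ∮_{|z|=R} p'(z)/p(z) dz equals exactly this count.

Number of zeros inside |z| < 2.0: 3.


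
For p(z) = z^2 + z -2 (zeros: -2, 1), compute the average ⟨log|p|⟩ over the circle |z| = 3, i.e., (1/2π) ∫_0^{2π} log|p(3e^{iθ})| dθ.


Zeros: -2, 1; r = 3.
Inside |z| < r: -2, 1. Outside (|z| ≥ r): ∅.
p(0) = -2, so log|p(0)| = log(2) = 0.6931.
Apply Jensen: I(r) = log|p(0)| + Σ_k log(r/|z_k|), summed over zeros inside |z| < r.
  log(r/|z_k|) for z_k = -2: log(3/2) = 0.4055
  log(r/|z_k|) for z_k = 1: log(3/1) = 1.0986
Sum over inside zeros: 1.5041.
I(r) = log|p(0)| + (inside sum) = 0.6931 + 1.5041 = 2.1972.
Closed form (all zeros inside, monic): I(r) = n·log(r) = 2·log(3) = 2.1972. ✓

I(r) ≈ 2.1972.


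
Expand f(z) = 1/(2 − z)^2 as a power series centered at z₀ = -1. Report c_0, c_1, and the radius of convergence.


Let w = z − z₀, so z = z₀ + w.
Then 2 − z = 2 − (z₀ + w) = (2 − z₀) − w = 3 − w.
f(z) = 1/(3 − w)^2 = (1/(3)^2) · (1 − w/(3))^{−2}.
By the binomial series (1−u)^{−2} = Σ_{n≥0} C(n+1, 1) u^n for |u|<1, with u = w/(3):
  c_n = C(n+1, 1) / (3)^(n+2).
  c_0 = 1/(3)^2 = 1/9.
  c_1 = 2/(3)^3 = 2/27.
The series is valid for |w/d| < 1, i.e. |z − z₀| < |d|.
Radius of convergence: R = |2 − z₀| = |3| = 3 (distance from z₀ to the singularity z = 2).

c_0 = 1/9, c_1 = 2/27; R = 3.


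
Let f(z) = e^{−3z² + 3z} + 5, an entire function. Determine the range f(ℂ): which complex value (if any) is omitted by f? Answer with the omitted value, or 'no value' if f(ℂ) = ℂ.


Little Picard bounds the complement of f(ℂ) to at most one point.
The exponent g(z) = −3z² + 3z is a nonconstant polynomial, hence surjective onto ℂ. So e^{g(z)} takes every value in {e^w : w ∈ ℂ} = ℂ ∖ {0}. Adding 5 shifts the range to ℂ ∖ {5}. f omits exactly 5.

Omitted value: 5.


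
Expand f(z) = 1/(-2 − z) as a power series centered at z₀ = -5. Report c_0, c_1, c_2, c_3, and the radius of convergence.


Let w = z − z₀, so z = z₀ + w.
Then -2 − z = -2 − (z₀ + w) = (-2 − z₀) − w = 3 − w.
f(z) = 1/(3 − w) = (1/(3)) · 1/(1 − w/(3)) = Σ_{n≥0} w^n / (3)^(n+1).
So c_n = 1/(3)^(n+1):
  c_0 = 1/(3)^1 = 1/3.
  c_1 = 1/(3)^2 = 1/9.
  c_2 = 1/(3)^3 = 1/27.
  c_3 = 1/(3)^4 = 1/81.
The series is valid for |w/d| < 1, i.e. |z − z₀| < |d|.
Radius of convergence: R = |-2 − z₀| = |3| = 3 (distance from z₀ to the singularity z = -2).

c_0 = 1/3, c_1 = 1/9, c_2 = 1/27, c_3 = 1/81; R = 3.


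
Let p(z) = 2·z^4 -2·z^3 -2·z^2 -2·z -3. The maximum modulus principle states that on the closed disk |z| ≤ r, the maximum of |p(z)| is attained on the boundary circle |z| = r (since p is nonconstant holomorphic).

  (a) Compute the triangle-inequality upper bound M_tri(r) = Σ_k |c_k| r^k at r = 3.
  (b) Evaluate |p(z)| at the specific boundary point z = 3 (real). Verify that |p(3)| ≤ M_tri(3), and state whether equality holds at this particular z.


Coefficients: c_0 = -3, c_1 = -2, c_2 = -2, c_3 = -2, c_4 = 2. Radius r = 3.
Part (a). Triangle bound: M_tri(r) = Σ_k |c_k| r^k
  = |-3|·3^0 + |-2|·3^1 + |-2|·3^2 + |-2|·3^3 + |2|·3^4
  = 3 + 6 + 18 + 54 + 162 = 243.
This bounds M(r) := max_{|z|=r} |p(z)| from above; equality holds iff all terms c_k z^k can be made to align in phase at a single z on |z|=r.
Part (b). At z = 3 (real, on the circle |z| = r):
  p(3) = (-3)·3^0 + (-2)·3^1 + (-2)·3^2 + (-2)·3^3 + (2)·3^4 = 81.
  |p(3)| = 81.
Check: |p(3)| = 81 ≤ 243 = M_tri(3). ✓ Equality does not hold at z = 3 (the coefficients have mixed signs, so the terms do not all align in phase there).

M_tri(3) = 243; |p(3)| = 81; equality at z=3: no.


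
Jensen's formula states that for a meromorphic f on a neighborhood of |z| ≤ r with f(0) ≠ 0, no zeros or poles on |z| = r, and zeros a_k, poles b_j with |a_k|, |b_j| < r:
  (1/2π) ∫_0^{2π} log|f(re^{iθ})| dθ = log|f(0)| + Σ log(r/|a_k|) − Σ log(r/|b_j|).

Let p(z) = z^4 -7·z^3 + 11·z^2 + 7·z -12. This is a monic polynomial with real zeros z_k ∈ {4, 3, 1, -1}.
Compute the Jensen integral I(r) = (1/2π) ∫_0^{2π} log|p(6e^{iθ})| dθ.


Zeros: -1, 1, 3, 4; r = 6.
Inside |z| < r: -1, 1, 3, 4. Outside (|z| ≥ r): ∅.
p(0) = -12, so log|p(0)| = log(12) = 2.4849.
Apply Jensen: I(r) = log|p(0)| + Σ_k log(r/|z_k|), summed over zeros inside |z| < r.
  log(r/|z_k|) for z_k = 4: log(6/4) = 0.4055
  log(r/|z_k|) for z_k = 3: log(6/3) = 0.6931
  log(r/|z_k|) for z_k = 1: log(6/1) = 1.7918
  log(r/|z_k|) for z_k = -1: log(6/1) = 1.7918
Sum over inside zeros: 4.6821.
I(r) = log|p(0)| + (inside sum) = 2.4849 + 4.6821 = 7.1670.
Closed form (all zeros inside, monic): I(r) = n·log(r) = 4·log(6) = 7.1670. ✓

I(r) ≈ 7.1670.


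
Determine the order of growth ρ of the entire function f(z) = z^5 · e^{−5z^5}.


M(r) = max_{|z|=r} |1|·|z|^5·|e^{−5z^5}| = 1·r^5 · e^{5r^5} (the factors attain their maxima compatibly on |z|=r). Then log M(r) = log 1 + 5·log r + 5r^5, dominated by the last term, so log log M(r) ~ 5·log r. The polynomial factor 1z^5 contributes only a log r term and does not affect the order. ρ = 5.
Therefore ρ = 5.

Order ρ = 5.


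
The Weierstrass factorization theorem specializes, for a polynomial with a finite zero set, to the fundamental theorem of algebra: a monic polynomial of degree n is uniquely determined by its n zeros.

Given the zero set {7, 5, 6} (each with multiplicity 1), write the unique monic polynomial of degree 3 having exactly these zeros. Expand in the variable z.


The polynomial is p(z) = ∏_{α ∈ S} (z − α), where S = {7, 5, 6}.
Expanding the product yields: p(z) = z^3 -18·z^2 + 107·z -210.
The resulting polynomial has degree 3 and real coefficients as required.

p(z) = z^3 -18·z^2 + 107·z -210.


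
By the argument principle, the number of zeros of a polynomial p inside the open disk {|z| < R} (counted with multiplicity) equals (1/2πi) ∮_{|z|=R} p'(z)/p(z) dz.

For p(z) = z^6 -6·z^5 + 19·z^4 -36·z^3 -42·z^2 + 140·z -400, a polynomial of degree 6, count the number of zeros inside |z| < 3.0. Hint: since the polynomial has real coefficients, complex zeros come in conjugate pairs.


The zeros of p are: (1 + 3i), (1 - 3i), (1 + 2i), (1 - 2i), 4, -2.
Their magnitudes are: 3.162, 3.162, 2.236, 2.236, 4, 2.
Zeros with |z| < R = 3.0: (1 + 2i), (1 - 2i), -2.
Count = 3.
By the argument principle, (1/2πi) ∮_{|z|=R} p'(z)/p(z) dz equals exactly this count.

Number of zeros inside |z| < 3.0: 3.


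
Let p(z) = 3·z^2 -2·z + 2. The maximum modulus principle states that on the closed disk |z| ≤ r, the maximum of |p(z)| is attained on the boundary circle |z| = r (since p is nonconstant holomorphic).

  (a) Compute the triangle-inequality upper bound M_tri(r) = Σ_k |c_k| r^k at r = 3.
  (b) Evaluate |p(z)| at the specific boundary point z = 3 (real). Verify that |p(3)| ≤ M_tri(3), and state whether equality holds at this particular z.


Coefficients: c_0 = 2, c_1 = -2, c_2 = 3. Radius r = 3.
Part (a). Triangle bound: M_tri(r) = Σ_k |c_k| r^k
  = |2|·3^0 + |-2|·3^1 + |3|·3^2
  = 2 + 6 + 27 = 35.
This bounds M(r) := max_{|z|=r} |p(z)| from above; equality holds iff all terms c_k z^k can be made to align in phase at a single z on |z|=r.
Part (b). At z = 3 (real, on the circle |z| = r):
  p(3) = (2)·3^0 + (-2)·3^1 + (3)·3^2 = 23.
  |p(3)| = 23.
Check: |p(3)| = 23 ≤ 35 = M_tri(3). ✓ Equality does not hold at z = 3 (the coefficients have mixed signs, so the terms do not all align in phase there).

M_tri(3) = 35; |p(3)| = 23; equality at z=3: no.


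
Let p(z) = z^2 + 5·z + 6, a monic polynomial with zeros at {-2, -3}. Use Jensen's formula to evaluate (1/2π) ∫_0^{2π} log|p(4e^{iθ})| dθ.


Zeros: -3, -2; r = 4.
Inside |z| < r: -3, -2. Outside (|z| ≥ r): ∅.
p(0) = 6, so log|p(0)| = log(6) = 1.7918.
Apply Jensen: I(r) = log|p(0)| + Σ_k log(r/|z_k|), summed over zeros inside |z| < r.
  log(r/|z_k|) for z_k = -2: log(4/2) = 0.6931
  log(r/|z_k|) for z_k = -3: log(4/3) = 0.2877
Sum over inside zeros: 0.9808.
I(r) = log|p(0)| + (inside sum) = 1.7918 + 0.9808 = 2.7726.
Closed form (all zeros inside, monic): I(r) = n·log(r) = 2·log(4) = 2.7726. ✓

I(r) ≈ 2.7726.


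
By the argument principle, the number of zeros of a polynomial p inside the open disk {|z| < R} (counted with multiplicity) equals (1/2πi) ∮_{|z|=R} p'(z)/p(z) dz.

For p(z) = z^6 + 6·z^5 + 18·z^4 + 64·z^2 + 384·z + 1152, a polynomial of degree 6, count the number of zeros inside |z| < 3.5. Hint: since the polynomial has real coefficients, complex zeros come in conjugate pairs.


The zeros of p are: (2 + 2i), (2 - 2i), (-2 + 2i), (-2 - 2i), (-3 + 3i), (-3 - 3i).
Their magnitudes are: 2.828, 2.828, 2.828, 2.828, 4.243, 4.243.
Zeros with |z| < R = 3.5: (2 + 2i), (2 - 2i), (-2 + 2i), (-2 - 2i).
Count = 4.
By the argument principle, (1/2πi) ∮_{|z|=R} p'(z)/p(z) dz equals exactly this count.

Number of zeros inside |z| < 3.5: 4.


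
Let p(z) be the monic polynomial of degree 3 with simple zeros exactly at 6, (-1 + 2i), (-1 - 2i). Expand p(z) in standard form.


The polynomial is p(z) = ∏_{α ∈ S} (z − α), where S = {6, (-1 + 2i), (-1 - 2i)}.
Expanding the product yields: p(z) = z^3 -4·z^2 -7·z -30.
Note conjugate pairs combine to real quadratics: (z − (-1+2i))(z − (-1−2i)) = z² + 2z + 5.
The resulting polynomial has degree 3 and real coefficients as required.

p(z) = z^3 -4·z^2 -7·z -30.


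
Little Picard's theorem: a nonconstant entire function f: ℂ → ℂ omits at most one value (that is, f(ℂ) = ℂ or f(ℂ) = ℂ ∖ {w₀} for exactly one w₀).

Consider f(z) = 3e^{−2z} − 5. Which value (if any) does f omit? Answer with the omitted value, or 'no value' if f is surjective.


Little Picard bounds the complement of f(ℂ) to at most one point.
e^{−2z} is never zero on ℂ, so 3·e^{−2z} takes every value in ℂ ∖ {0}. Adding -5 shifts the range to ℂ ∖ {-5}. Thus f omits exactly the value -5.

Omitted value: -5.


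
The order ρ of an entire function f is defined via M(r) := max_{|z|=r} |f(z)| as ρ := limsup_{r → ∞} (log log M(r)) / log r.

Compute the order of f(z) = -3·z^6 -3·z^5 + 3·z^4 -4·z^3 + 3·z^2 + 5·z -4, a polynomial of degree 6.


|f(z)| ≤ Σ|c_k|·r^k = O(r^6) as r → ∞. Polynomial growth is O(e^{r^ε}) for every ε > 0 (since r^6/e^{r^ε} → 0), so ρ ≤ ε for all ε > 0, i.e. ρ = 0. Every nonconstant polynomial has order 0.
Therefore ρ = 0.

Order ρ = 0.


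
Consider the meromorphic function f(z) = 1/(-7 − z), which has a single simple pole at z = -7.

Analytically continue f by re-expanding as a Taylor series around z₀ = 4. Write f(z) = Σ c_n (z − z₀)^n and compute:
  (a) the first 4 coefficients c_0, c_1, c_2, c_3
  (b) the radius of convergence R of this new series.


Let w = z − z₀, so z = z₀ + w.
Then -7 − z = -7 − (z₀ + w) = (-7 − z₀) − w = -11 − w.
f(z) = 1/(-11 − w) = (1/(-11)) · 1/(1 − w/(-11)) = Σ_{n≥0} w^n / (-11)^(n+1).
So c_n = 1/(-11)^(n+1):
  c_0 = 1/(-11)^1 = -1/11.
  c_1 = 1/(-11)^2 = 1/121.
  c_2 = 1/(-11)^3 = -1/1331.
  c_3 = 1/(-11)^4 = 1/14641.
The series is valid for |w/d| < 1, i.e. |z − z₀| < |d|.
Radius of convergence: R = |-7 − z₀| = |-11| = 11 (distance from z₀ to the singularity z = -7).

c_0 = -1/11, c_1 = 1/121, c_2 = -1/1331, c_3 = 1/14641; R = 11.


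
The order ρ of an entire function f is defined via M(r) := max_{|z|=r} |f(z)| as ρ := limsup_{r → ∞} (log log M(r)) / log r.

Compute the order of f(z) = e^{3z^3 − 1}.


|e^{3z^3 − 1}| = e^{Re(3·z^3) + -1} ≤ e^{3|z|^3 + -1} = e^{3r^3 + -1} on |z| = r, so ρ ≤ 3. Choosing z on |z|=r so that 3·z^3 is real positive (always possible by picking arg z appropriately) gives |f(z)| = e^{3r^3 + -1}, matching the bound. The additive constant -1 does not affect log log M(r) ~ 3·log r. Hence ρ = 3.
Therefore ρ = 3.

Order ρ = 3.


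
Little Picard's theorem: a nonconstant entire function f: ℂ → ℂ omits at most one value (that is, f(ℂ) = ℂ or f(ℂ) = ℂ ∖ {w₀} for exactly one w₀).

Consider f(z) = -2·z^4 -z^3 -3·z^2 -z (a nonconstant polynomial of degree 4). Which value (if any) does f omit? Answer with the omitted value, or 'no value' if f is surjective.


Little Picard bounds the complement of f(ℂ) to at most one point.
For every w ∈ ℂ, the equation p(z) − w = 0 is a nonconstant polynomial in z and hence has at least one root by the fundamental theorem of algebra. So p is surjective onto ℂ, omitting no value.

Omitted value: no value.


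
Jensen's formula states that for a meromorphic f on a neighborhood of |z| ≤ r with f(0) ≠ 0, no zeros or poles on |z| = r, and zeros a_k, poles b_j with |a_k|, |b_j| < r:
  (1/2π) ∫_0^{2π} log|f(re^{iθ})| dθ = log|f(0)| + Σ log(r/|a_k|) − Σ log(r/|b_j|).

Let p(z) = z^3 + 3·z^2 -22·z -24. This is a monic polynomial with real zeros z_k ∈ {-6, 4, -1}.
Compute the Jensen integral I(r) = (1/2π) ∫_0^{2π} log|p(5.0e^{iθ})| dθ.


Zeros: -6, -1, 4; r = 5.0.
Inside |z| < r: -1, 4. Outside (|z| ≥ r): -6.
p(0) = -24, so log|p(0)| = log(24) = 3.1781.
Apply Jensen: I(r) = log|p(0)| + Σ_k log(r/|z_k|), summed over zeros inside |z| < r.
  log(r/|z_k|) for z_k = 4: log(5.0/4) = 0.2231
  log(r/|z_k|) for z_k = -1: log(5.0/1) = 1.6094
  Outside zeros (-6) contribute nothing to the Jensen sum.
Sum over inside zeros: 1.8326.
I(r) = log|p(0)| + (inside sum) = 3.1781 + 1.8326 = 5.0106.
Note: since some zeros are outside |z| ≤ r, the simplified n·log(r) form does NOT apply — only the inside zeros contribute.

I(r) ≈ 5.0106.


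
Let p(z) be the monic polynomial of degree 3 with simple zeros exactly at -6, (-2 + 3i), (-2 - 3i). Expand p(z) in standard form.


The polynomial is p(z) = ∏_{α ∈ S} (z − α), where S = {-6, (-2 + 3i), (-2 - 3i)}.
Expanding the product yields: p(z) = z^3 + 10·z^2 + 37·z + 78.
Note conjugate pairs combine to real quadratics: (z − (-2+3i))(z − (-2−3i)) = z² + 4z + 13.
The resulting polynomial has degree 3 and real coefficients as required.

p(z) = z^3 + 10·z^2 + 37·z + 78.


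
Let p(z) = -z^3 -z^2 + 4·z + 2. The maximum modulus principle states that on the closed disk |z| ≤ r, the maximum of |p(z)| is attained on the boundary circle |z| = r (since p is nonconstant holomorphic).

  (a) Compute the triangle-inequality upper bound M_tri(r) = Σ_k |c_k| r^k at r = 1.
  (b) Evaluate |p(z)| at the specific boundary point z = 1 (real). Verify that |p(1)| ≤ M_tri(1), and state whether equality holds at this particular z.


Coefficients: c_0 = 2, c_1 = 4, c_2 = -1, c_3 = -1. Radius r = 1.
Part (a). Triangle bound: M_tri(r) = Σ_k |c_k| r^k
  = |2|·1^0 + |4|·1^1 + |-1|·1^2 + |-1|·1^3
  = 2 + 4 + 1 + 1 = 8.
This bounds M(r) := max_{|z|=r} |p(z)| from above; equality holds iff all terms c_k z^k can be made to align in phase at a single z on |z|=r.
Part (b). At z = 1 (real, on the circle |z| = r):
  p(1) = (2)·1^0 + (4)·1^1 + (-1)·1^2 + (-1)·1^3 = 4.
  |p(1)| = 4.
Check: |p(1)| = 4 ≤ 8 = M_tri(1). ✓ Equality does not hold at z = 1 (the coefficients have mixed signs, so the terms do not all align in phase there).

M_tri(1) = 8; |p(1)| = 4; equality at z=1: no.


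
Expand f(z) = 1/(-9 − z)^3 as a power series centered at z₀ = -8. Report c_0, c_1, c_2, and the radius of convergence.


Let w = z − z₀, so z = z₀ + w.
Then -9 − z = -9 − (z₀ + w) = (-9 − z₀) − w = -1 − w.
f(z) = 1/(-1 − w)^3 = (1/(-1)^3) · (1 − w/(-1))^{−3}.
By the binomial series (1−u)^{−3} = Σ_{n≥0} C(n+2, 2) u^n for |u|<1, with u = w/(-1):
  c_n = C(n+2, 2) / (-1)^(n+3).
  c_0 = 1/(-1)^3 = -1.
  c_1 = 3/(-1)^4 = 3.
  c_2 = 6/(-1)^5 = -6.
The series is valid for |w/d| < 1, i.e. |z − z₀| < |d|.
Radius of convergence: R = |-9 − z₀| = |-1| = 1 (distance from z₀ to the singularity z = -9).

c_0 = -1, c_1 = 3, c_2 = -6; R = 1.


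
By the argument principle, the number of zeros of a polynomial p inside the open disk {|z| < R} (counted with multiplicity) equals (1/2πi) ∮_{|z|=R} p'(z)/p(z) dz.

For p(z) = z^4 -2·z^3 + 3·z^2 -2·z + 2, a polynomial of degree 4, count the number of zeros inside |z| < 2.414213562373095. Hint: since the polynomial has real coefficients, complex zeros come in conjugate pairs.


The zeros of p are: (1 + 1i), (1 - 1i), (0 + 1i), (0 - 1i).
Their magnitudes are: 1.414, 1.414, 1, 1.
Zeros with |z| < R = 2.414213562373095: (1 + 1i), (1 - 1i), (0 + 1i), (0 - 1i).
Count = 4.
By the argument principle, (1/2πi) ∮_{|z|=R} p'(z)/p(z) dz equals exactly this count.

Number of zeros inside |z| < 2.414213562373095: 4.


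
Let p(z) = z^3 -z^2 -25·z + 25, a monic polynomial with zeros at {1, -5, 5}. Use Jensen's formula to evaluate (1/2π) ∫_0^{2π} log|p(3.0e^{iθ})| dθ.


Zeros: -5, 1, 5; r = 3.0.
Inside |z| < r: 1. Outside (|z| ≥ r): -5, 5.
p(0) = 25, so log|p(0)| = log(25) = 3.2189.
Apply Jensen: I(r) = log|p(0)| + Σ_k log(r/|z_k|), summed over zeros inside |z| < r.
  log(r/|z_k|) for z_k = 1: log(3.0/1) = 1.0986
  Outside zeros (-5, 5) contribute nothing to the Jensen sum.
Sum over inside zeros: 1.0986.
I(r) = log|p(0)| + (inside sum) = 3.2189 + 1.0986 = 4.3175.
Note: since some zeros are outside |z| ≤ r, the simplified n·log(r) form does NOT apply — only the inside zeros contribute.

I(r) ≈ 4.3175.
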